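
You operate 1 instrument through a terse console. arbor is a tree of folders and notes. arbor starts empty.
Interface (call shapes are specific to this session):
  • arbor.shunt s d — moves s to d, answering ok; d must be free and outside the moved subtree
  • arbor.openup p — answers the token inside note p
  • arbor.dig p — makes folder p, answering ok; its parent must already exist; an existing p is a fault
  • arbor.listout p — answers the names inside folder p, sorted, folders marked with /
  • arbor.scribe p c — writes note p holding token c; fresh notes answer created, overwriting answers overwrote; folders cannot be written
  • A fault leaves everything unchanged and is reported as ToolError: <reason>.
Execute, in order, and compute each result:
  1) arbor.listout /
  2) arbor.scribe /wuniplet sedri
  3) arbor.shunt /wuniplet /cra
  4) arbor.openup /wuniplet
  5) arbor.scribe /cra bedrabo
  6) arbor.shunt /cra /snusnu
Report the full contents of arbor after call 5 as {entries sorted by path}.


Answer: {cra=bedrabo}

Derivation:
CALL arbor.listout[p: /]
RET  []
CALL arbor.scribe[p: /wuniplet; c: sedri]
RET  created
CALL arbor.shunt[s: /wuniplet; d: /cra]
RET  ok
CALL arbor.openup[p: /wuniplet]
RET  ToolError: not found
CALL arbor.scribe[p: /cra; c: bedrabo]
RET  overwrote
CALL arbor.shunt[s: /cra; d: /snusnu]
RET  ok


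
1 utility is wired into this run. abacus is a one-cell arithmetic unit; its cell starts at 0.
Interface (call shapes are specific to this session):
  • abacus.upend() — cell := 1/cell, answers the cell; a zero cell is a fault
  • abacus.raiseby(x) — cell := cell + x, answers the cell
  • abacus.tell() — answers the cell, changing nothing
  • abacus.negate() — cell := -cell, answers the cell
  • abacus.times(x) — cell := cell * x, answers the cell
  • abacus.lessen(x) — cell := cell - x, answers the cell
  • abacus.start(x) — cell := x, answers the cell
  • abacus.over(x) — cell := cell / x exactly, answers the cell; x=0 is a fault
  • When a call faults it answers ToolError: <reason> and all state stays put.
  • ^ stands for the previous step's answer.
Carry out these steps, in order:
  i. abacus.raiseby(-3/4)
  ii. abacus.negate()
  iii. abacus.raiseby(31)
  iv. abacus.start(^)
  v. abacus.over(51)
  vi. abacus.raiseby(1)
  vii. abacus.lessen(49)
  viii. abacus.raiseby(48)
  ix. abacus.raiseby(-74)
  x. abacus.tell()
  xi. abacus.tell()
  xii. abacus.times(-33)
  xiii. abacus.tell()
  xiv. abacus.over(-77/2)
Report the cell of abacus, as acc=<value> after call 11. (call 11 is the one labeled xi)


I use abacus.raiseby with x→-3/4, giving -3/4.
Now I run abacus.negate(), — result: 3/4.
Next I call abacus.raiseby with x→31, — result: 127/4.
Next I call abacus.start with x→^, and get 127/4.
I call abacus.over with x→51: 127/204.
I run abacus.raiseby with x→1, and get 331/204.
Then abacus.lessen with x→49, and observe -9665/204.
Calling abacus.raiseby with x→48, — result: 127/204.
Next I call abacus.raiseby with x→-74, yielding -14969/204.
Calling abacus.tell(), and see -14969/204.
I try abacus.tell(), and observe -14969/204.
Then abacus.times with x→-33, → 164659/68.
Invoking abacus.tell(), giving 164659/68.
I try abacus.over with x→-77/2, which returns -14969/238.

Answer: acc=-14969/204


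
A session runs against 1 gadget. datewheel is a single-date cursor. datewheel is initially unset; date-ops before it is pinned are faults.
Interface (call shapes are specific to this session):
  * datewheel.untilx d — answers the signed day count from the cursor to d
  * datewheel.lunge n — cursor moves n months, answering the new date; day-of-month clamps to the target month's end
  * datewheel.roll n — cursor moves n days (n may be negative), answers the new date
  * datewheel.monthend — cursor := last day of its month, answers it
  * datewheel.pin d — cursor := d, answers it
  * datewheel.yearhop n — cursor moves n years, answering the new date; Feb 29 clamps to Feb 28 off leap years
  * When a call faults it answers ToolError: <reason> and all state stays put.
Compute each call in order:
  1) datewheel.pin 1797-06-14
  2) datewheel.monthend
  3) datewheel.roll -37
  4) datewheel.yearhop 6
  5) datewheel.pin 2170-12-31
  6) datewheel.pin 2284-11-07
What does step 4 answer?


>>> pin 1797-06-14
= 1797-06-14
>>> monthend
= 1797-06-30
>>> roll -37
= 1797-05-24
>>> yearhop 6
= 1803-05-24
>>> pin 2170-12-31
= 2170-12-31
>>> pin 2284-11-07
= 2284-11-07

Answer: 1803-05-24


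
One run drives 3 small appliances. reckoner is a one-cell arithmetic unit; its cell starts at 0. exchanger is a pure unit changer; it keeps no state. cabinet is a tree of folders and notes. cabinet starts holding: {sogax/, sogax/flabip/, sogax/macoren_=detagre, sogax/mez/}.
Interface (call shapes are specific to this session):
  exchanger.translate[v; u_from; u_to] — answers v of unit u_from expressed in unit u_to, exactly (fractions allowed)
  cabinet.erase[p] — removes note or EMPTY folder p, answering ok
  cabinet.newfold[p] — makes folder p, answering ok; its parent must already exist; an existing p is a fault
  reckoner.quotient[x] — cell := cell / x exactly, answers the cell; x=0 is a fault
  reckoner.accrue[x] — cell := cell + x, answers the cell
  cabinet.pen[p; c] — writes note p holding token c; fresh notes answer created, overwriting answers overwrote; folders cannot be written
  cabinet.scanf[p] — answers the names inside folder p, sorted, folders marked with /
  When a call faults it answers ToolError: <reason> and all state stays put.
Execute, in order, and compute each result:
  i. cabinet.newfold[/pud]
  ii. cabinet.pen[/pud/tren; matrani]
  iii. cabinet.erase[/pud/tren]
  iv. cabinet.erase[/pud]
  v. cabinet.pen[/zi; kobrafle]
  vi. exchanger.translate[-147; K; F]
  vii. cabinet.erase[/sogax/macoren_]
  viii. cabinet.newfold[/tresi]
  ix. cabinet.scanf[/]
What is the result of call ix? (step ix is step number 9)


Now I run newfold using p=/pud: ok.
I call pen using p=/pud/tren, c=matrani, which returns created.
I run erase using p=/pud/tren, and get ok.
Then erase using p=/pud: ok.
I use pen using p=/zi, c=kobrafle, — result: created.
I use translate using v=-147, u_from=K, u_to=F, and observe -72427/100.
I invoke erase using p=/sogax/macoren_, → ok.
Invoking newfold using p=/tresi, → ok.
Then scanf using p=/: [sogax/, tresi/, zi].

Answer: [sogax/, tresi/, zi]


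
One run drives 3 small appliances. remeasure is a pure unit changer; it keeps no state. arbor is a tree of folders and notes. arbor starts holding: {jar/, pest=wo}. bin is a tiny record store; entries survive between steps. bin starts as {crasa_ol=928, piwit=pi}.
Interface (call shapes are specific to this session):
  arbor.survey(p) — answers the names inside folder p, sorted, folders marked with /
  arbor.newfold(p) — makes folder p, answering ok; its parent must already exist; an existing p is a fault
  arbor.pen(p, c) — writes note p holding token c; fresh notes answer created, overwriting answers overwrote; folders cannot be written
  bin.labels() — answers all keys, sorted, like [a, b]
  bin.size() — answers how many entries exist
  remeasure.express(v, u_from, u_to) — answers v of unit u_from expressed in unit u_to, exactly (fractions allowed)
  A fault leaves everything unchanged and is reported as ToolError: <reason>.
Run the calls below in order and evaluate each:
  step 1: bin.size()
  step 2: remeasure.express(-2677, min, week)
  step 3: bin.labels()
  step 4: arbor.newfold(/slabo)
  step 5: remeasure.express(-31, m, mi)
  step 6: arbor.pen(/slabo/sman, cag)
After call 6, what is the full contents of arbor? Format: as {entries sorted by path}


Answer: {jar/, pest=wo, slabo/, slabo/sman=cag}

Derivation:
Act: size[]
Obs: 2
Act: express[v: -2677; u_from: min; u_to: week]
Obs: -2677/10080
Act: labels[]
Obs: [crasa_ol, piwit]
Act: newfold[p: /slabo]
Obs: ok
Act: express[v: -31; u_from: m; u_to: mi]
Obs: -3875/201168
Act: pen[p: /slabo/sman; c: cag]
Obs: created


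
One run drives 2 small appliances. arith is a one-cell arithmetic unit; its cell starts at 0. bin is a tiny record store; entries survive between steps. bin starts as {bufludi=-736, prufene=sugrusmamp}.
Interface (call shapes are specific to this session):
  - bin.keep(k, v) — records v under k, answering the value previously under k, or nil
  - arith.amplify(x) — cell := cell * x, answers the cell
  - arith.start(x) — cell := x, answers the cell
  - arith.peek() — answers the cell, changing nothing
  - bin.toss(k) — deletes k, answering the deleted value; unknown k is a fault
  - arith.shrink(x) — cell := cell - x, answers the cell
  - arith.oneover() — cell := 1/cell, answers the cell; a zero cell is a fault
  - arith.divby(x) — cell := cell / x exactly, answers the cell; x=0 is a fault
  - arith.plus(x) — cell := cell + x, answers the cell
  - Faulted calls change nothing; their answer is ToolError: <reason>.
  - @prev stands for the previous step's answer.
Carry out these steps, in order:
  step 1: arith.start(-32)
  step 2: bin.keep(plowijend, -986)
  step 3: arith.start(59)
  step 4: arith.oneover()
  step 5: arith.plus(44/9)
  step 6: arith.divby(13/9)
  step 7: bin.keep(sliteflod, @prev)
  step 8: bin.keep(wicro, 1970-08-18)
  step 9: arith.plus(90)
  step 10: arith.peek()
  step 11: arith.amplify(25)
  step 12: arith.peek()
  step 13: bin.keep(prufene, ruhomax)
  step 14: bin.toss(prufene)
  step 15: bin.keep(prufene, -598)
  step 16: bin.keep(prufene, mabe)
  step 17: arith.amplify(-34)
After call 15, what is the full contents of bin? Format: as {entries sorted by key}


Act: start[x: -32]
Obs: -32
Act: keep[k: plowijend; v: -986]
Obs: nil
Act: start[x: 59]
Obs: 59
Act: oneover[]
Obs: 1/59
Act: plus[x: 44/9]
Obs: 2605/531
Act: divby[x: 13/9]
Obs: 2605/767
Act: keep[k: sliteflod; v: @prev]
Obs: nil
Act: keep[k: wicro; v: 1970-08-18]
Obs: nil
Act: plus[x: 90]
Obs: 71635/767
Act: peek[]
Obs: 71635/767
Act: amplify[x: 25]
Obs: 1790875/767
Act: peek[]
Obs: 1790875/767
Act: keep[k: prufene; v: ruhomax]
Obs: sugrusmamp
Act: toss[k: prufene]
Obs: ruhomax
Act: keep[k: prufene; v: -598]
Obs: nil
Act: keep[k: prufene; v: mabe]
Obs: -598
Act: amplify[x: -34]
Obs: -60889750/767

Answer: {bufludi=-736, plowijend=-986, prufene=-598, sliteflod=2605/767, wicro=1970-08-18}


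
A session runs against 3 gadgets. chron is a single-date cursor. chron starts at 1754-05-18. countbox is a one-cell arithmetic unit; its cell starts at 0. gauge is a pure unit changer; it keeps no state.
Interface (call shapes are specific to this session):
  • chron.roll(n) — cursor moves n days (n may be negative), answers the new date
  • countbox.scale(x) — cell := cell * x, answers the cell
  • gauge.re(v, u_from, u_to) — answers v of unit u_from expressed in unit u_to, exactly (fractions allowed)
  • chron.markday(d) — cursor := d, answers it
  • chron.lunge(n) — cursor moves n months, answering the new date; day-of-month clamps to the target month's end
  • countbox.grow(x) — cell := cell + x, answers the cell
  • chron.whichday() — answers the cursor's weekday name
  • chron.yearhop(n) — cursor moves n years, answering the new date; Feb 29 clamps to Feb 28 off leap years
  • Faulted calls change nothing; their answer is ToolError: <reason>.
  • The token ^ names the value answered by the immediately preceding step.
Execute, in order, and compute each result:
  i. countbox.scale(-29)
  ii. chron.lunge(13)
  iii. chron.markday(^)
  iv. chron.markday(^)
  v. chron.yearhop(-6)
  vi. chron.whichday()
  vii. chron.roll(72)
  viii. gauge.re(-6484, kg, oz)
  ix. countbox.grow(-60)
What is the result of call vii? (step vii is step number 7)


Answer: 1749-08-29

Derivation:
I call scale with x='-29': 0.
I run lunge with n='13', giving 1755-06-18.
I call markday with d='^', giving 1755-06-18.
Calling markday with d='^', and get 1755-06-18.
Calling yearhop with n='-6', and observe 1749-06-18.
Next I call whichday(), yielding Wednesday.
I use roll with n='72', and observe 1749-08-29.
I use re with v='-6484', u_from='kg', u_to='oz', — result: -10374400000000/45359237.
Invoking grow with x='-60', yielding -60.


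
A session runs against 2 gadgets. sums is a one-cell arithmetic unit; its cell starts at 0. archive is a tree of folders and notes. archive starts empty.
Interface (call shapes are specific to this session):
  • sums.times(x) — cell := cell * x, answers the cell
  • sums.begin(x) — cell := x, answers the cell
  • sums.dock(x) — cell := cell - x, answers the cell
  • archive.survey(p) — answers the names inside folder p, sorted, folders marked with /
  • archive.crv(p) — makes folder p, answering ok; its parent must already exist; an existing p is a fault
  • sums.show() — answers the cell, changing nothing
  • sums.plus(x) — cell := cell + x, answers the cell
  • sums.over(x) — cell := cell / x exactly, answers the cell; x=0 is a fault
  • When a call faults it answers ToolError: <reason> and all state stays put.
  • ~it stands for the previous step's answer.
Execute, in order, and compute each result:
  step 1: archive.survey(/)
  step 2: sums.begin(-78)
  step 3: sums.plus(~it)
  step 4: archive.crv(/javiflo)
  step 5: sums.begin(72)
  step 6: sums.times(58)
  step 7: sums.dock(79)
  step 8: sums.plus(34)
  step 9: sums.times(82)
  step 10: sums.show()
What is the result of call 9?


Answer: 338742

Derivation:
~$ survey p→/
:: []
~$ begin x→-78
:: -78
~$ plus x→~it
:: -156
~$ crv p→/javiflo
:: ok
~$ begin x→72
:: 72
~$ times x→58
:: 4176
~$ dock x→79
:: 4097
~$ plus x→34
:: 4131
~$ times x→82
:: 338742
~$ show
:: 338742


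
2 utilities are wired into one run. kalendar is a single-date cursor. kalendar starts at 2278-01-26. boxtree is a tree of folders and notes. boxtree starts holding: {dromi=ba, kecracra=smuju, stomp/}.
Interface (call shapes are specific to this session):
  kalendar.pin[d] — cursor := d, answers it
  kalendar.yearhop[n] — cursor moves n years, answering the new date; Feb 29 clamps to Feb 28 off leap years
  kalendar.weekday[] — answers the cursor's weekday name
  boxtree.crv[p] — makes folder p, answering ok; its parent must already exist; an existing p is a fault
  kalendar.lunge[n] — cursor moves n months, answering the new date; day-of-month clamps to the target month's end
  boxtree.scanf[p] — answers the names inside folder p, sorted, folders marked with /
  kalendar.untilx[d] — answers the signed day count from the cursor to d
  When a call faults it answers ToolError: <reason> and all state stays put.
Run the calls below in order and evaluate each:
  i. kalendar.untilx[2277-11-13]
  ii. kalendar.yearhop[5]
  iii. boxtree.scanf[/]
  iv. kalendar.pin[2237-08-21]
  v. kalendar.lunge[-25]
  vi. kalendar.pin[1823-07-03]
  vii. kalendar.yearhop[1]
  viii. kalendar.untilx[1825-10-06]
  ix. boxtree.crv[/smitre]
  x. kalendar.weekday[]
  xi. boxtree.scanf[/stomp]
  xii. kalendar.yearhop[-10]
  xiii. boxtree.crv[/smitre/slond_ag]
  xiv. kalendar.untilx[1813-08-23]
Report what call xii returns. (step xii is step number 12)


Answer: 1814-07-03

Derivation:
I invoke untilx on d→2277-11-13: -74.
Next I call yearhop on n→5, → 2283-01-26.
I run scanf on p→/, and see [dromi, kecracra, stomp/].
I use pin on d→2237-08-21, yielding 2237-08-21.
I use lunge on n→-25, and observe 2235-07-21.
I try pin on d→1823-07-03, yielding 1823-07-03.
Using yearhop on n→1: 1824-07-03.
Calling untilx on d→1825-10-06, which returns 460.
Using crv on p→/smitre: ok.
I use weekday, and see Saturday.
I try scanf on p→/stomp, giving [].
Next I call yearhop on n→-10, which returns 1814-07-03.
Using crv on p→/smitre/slond_ag, yielding ok.
I call untilx on d→1813-08-23, and get -314.


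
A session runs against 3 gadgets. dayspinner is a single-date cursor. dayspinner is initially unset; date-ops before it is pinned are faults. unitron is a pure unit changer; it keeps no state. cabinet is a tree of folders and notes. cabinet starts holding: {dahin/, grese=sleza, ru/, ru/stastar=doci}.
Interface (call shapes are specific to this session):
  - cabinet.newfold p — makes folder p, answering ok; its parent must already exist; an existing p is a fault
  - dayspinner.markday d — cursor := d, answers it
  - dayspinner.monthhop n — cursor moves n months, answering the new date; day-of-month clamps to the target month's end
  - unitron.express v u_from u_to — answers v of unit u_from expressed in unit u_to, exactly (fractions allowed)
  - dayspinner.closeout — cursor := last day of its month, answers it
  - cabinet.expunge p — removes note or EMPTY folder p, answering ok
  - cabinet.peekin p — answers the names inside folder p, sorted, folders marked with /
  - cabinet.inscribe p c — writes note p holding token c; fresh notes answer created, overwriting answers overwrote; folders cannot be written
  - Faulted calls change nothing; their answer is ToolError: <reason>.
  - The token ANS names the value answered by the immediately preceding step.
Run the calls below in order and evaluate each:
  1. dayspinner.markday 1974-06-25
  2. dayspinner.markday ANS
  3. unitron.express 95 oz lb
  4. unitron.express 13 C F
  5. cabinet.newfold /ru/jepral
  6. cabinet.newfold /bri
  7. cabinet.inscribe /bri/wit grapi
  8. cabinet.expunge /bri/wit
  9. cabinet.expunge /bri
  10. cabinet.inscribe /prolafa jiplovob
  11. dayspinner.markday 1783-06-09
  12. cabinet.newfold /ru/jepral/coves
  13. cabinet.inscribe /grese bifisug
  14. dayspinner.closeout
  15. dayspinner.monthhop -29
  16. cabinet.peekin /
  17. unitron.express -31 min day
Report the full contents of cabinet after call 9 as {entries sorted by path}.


-> dayspinner.markday(d: 1974-06-25)
<- 1974-06-25
-> dayspinner.markday(d: ANS)
<- 1974-06-25
-> unitron.express(v: 95, u_from: oz, u_to: lb)
<- 95/16
-> unitron.express(v: 13, u_from: C, u_to: F)
<- 277/5
-> cabinet.newfold(p: /ru/jepral)
<- ok
-> cabinet.newfold(p: /bri)
<- ok
-> cabinet.inscribe(p: /bri/wit, c: grapi)
<- created
-> cabinet.expunge(p: /bri/wit)
<- ok
-> cabinet.expunge(p: /bri)
<- ok
-> cabinet.inscribe(p: /prolafa, c: jiplovob)
<- created
-> dayspinner.markday(d: 1783-06-09)
<- 1783-06-09
-> cabinet.newfold(p: /ru/jepral/coves)
<- ok
-> cabinet.inscribe(p: /grese, c: bifisug)
<- overwrote
-> dayspinner.closeout()
<- 1783-06-30
-> dayspinner.monthhop(n: -29)
<- 1781-01-30
-> cabinet.peekin(p: /)
<- [dahin/, grese, prolafa, ru/]
-> unitron.express(v: -31, u_from: min, u_to: day)
<- -31/1440

Answer: {dahin/, grese=sleza, ru/, ru/jepral/, ru/stastar=doci}


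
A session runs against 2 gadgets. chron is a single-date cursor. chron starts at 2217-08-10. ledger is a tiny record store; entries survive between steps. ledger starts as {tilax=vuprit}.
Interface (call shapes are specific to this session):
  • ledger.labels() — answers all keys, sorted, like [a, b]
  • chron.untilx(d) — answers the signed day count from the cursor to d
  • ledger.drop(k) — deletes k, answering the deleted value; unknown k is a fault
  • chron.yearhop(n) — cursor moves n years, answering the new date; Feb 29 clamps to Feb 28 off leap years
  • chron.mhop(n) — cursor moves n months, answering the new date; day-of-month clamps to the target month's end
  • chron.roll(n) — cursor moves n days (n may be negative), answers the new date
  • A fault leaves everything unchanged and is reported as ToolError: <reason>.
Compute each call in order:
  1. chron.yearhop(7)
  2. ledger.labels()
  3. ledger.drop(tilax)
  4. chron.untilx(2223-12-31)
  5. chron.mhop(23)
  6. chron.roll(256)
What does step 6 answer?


Answer: 2227-03-23

Derivation:
! 1. chron.yearhop(7) => 2224-08-10
! 2. ledger.labels() => [tilax]
! 3. ledger.drop(tilax) => vuprit
! 4. chron.untilx(2223-12-31) => -223
! 5. chron.mhop(23) => 2226-07-10
! 6. chron.roll(256) => 2227-03-23


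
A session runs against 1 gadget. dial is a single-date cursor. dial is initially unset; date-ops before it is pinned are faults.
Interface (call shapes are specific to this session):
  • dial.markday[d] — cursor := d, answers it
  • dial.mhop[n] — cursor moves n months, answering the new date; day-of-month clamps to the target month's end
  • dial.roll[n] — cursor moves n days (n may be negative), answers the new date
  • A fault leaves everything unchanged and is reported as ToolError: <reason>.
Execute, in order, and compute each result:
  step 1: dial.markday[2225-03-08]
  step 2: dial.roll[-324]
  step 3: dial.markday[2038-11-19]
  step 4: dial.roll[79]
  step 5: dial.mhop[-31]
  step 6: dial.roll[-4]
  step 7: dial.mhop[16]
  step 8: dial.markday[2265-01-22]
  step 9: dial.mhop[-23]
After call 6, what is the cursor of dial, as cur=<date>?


Answer: cur=2036-07-02

Derivation:
Do: markday[2225-03-08]
See: 2225-03-08
Do: roll[-324]
See: 2224-04-18
Do: markday[2038-11-19]
See: 2038-11-19
Do: roll[79]
See: 2039-02-06
Do: mhop[-31]
See: 2036-07-06
Do: roll[-4]
See: 2036-07-02
Do: mhop[16]
See: 2037-11-02
Do: markday[2265-01-22]
See: 2265-01-22
Do: mhop[-23]
See: 2263-02-22


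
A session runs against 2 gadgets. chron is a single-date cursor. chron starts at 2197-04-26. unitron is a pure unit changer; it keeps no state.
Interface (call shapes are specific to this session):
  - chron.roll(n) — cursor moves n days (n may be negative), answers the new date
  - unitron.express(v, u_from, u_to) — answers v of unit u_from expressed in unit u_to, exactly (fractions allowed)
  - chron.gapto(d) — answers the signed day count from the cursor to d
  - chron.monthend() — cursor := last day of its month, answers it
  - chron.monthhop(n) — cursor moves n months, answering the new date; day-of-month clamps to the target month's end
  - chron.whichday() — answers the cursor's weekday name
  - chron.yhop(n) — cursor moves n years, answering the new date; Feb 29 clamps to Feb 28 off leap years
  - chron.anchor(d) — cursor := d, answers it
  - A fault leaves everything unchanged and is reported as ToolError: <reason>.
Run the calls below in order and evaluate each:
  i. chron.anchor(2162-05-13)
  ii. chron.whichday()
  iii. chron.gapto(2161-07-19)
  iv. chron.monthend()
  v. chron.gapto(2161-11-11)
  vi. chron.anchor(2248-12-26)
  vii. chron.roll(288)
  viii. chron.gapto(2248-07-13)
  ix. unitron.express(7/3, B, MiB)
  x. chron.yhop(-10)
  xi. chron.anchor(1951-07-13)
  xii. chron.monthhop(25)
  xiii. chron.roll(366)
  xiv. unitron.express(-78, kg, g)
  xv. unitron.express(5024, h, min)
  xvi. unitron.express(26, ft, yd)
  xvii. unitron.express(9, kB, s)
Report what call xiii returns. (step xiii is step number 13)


Answer: 1954-08-14

Derivation:
Then chron.anchor passing 2162-05-13, giving 2162-05-13.
I call chron.whichday(), which returns Thursday.
Now I run chron.gapto passing 2161-07-19, and see -298.
I invoke chron.monthend(), and observe 2162-05-31.
I run chron.gapto passing 2161-11-11, and observe -201.
Calling chron.anchor passing 2248-12-26, giving 2248-12-26.
Calling chron.roll passing 288, → 2249-10-10.
Using chron.gapto passing 2248-07-13: -454.
I call unitron.express passing 7/3, B, MiB: 7/3145728.
Using chron.yhop passing -10, and observe 2239-10-10.
I call chron.anchor passing 1951-07-13, which returns 1951-07-13.
I call chron.monthhop passing 25, and get 1953-08-13.
I call chron.roll passing 366, and see 1954-08-14.
Now I run unitron.express passing -78, kg, g, which returns -78000.
I invoke unitron.express passing 5024, h, min, giving 301440.
Using unitron.express passing 26, ft, yd: 26/3.
I run unitron.express passing 9, kB, s: ToolError: incompatible units.


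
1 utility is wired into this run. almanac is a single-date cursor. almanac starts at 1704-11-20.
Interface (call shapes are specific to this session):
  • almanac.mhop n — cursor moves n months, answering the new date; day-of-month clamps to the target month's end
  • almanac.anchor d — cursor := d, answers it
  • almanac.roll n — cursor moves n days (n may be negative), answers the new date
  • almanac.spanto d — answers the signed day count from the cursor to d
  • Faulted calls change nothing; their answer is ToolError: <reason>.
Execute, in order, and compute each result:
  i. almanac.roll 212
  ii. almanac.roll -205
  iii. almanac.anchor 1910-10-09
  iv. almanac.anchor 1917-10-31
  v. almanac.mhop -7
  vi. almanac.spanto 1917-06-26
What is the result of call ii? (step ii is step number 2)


Then almanac.roll on 212, — result: 1705-06-20.
Now I run almanac.roll on -205, yielding 1704-11-27.
Then almanac.anchor on 1910-10-09, yielding 1910-10-09.
Invoking almanac.anchor on 1917-10-31, which returns 1917-10-31.
I run almanac.mhop on -7, → 1917-03-31.
Invoking almanac.spanto on 1917-06-26, yielding 87.

Answer: 1704-11-27


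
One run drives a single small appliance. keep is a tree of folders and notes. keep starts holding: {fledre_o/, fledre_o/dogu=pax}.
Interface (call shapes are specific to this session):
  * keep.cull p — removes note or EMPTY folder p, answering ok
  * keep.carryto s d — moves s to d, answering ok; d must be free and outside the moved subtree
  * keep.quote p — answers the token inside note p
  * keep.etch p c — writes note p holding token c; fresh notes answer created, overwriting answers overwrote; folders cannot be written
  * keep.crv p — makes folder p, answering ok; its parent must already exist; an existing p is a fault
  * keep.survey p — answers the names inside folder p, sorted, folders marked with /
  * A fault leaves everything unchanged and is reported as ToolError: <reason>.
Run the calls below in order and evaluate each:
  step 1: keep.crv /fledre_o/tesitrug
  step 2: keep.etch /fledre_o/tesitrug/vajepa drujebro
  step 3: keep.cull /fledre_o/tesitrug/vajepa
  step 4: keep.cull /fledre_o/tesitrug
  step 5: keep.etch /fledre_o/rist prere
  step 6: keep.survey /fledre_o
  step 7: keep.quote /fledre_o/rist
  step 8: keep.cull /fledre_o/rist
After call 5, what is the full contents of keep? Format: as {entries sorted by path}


Answer: {fledre_o/, fledre_o/dogu=pax, fledre_o/rist=prere}

Derivation:
>> keep.crv(p: /fledre_o/tesitrug)
<< ok
>> keep.etch(p: /fledre_o/tesitrug/vajepa, c: drujebro)
<< created
>> keep.cull(p: /fledre_o/tesitrug/vajepa)
<< ok
>> keep.cull(p: /fledre_o/tesitrug)
<< ok
>> keep.etch(p: /fledre_o/rist, c: prere)
<< created
>> keep.survey(p: /fledre_o)
<< [dogu, rist]
>> keep.quote(p: /fledre_o/rist)
<< prere
>> keep.cull(p: /fledre_o/rist)
<< ok


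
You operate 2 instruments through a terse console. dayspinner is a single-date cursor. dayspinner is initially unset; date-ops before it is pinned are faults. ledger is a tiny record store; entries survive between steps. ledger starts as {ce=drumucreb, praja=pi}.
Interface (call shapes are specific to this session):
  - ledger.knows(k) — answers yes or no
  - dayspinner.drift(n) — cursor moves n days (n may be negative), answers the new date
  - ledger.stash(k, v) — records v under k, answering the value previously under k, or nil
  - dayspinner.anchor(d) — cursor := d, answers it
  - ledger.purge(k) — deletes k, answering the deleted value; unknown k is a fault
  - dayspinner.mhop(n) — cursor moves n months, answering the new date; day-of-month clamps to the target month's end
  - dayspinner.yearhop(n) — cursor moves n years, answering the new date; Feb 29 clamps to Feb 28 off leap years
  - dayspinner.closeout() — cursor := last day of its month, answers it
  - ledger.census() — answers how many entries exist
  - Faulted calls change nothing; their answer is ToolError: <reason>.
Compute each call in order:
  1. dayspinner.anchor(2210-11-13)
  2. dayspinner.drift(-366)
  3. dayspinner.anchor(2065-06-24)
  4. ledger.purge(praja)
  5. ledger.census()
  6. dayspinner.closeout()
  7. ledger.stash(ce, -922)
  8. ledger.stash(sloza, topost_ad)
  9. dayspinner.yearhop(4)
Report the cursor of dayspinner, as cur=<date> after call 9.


Do: anchor[d=2210-11-13]
See: 2210-11-13
Do: drift[n=-366]
See: 2209-11-12
Do: anchor[d=2065-06-24]
See: 2065-06-24
Do: purge[k=praja]
See: pi
Do: census[]
See: 1
Do: closeout[]
See: 2065-06-30
Do: stash[k=ce; v=-922]
See: drumucreb
Do: stash[k=sloza; v=topost_ad]
See: nil
Do: yearhop[n=4]
See: 2069-06-30

Answer: cur=2069-06-30


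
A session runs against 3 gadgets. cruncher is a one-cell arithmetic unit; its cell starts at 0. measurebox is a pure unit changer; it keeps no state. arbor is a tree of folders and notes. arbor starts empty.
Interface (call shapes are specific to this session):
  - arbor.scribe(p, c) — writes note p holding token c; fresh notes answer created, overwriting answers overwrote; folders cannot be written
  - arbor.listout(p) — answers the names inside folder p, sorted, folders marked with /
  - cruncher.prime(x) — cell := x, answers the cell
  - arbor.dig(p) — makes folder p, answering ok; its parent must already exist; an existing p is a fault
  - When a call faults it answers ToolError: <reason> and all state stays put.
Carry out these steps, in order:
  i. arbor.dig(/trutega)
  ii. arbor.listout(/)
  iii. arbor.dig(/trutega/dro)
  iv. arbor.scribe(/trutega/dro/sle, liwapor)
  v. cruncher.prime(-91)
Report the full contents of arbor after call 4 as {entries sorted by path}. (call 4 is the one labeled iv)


==> arbor.dig(p: /trutega)
<== ok
==> arbor.listout(p: /)
<== [trutega/]
==> arbor.dig(p: /trutega/dro)
<== ok
==> arbor.scribe(p: /trutega/dro/sle, c: liwapor)
<== created
==> cruncher.prime(x: -91)
<== -91

Answer: {trutega/, trutega/dro/, trutega/dro/sle=liwapor}


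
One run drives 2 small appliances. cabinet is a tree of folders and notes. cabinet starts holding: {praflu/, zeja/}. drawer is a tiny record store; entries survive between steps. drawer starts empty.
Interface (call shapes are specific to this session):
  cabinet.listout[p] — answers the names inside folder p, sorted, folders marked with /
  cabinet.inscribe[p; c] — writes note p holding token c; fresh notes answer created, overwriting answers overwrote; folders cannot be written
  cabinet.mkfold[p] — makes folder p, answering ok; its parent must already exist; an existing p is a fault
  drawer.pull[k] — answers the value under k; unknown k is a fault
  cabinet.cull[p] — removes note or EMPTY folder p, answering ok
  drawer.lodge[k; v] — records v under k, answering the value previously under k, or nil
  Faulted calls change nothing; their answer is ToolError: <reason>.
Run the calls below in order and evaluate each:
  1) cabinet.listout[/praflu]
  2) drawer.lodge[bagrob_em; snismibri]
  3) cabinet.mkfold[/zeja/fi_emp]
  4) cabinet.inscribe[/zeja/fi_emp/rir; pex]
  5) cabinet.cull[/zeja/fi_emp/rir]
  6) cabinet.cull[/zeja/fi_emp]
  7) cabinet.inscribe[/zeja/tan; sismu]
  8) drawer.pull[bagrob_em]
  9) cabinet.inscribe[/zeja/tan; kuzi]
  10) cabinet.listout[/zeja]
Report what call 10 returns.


Answer: [tan]

Derivation:
# 1. listout(/praflu) -> []
# 2. lodge(bagrob_em, snismibri) -> nil
# 3. mkfold(/zeja/fi_emp) -> ok
# 4. inscribe(/zeja/fi_emp/rir, pex) -> created
# 5. cull(/zeja/fi_emp/rir) -> ok
# 6. cull(/zeja/fi_emp) -> ok
# 7. inscribe(/zeja/tan, sismu) -> created
# 8. pull(bagrob_em) -> snismibri
# 9. inscribe(/zeja/tan, kuzi) -> overwrote
# 10. listout(/zeja) -> [tan]


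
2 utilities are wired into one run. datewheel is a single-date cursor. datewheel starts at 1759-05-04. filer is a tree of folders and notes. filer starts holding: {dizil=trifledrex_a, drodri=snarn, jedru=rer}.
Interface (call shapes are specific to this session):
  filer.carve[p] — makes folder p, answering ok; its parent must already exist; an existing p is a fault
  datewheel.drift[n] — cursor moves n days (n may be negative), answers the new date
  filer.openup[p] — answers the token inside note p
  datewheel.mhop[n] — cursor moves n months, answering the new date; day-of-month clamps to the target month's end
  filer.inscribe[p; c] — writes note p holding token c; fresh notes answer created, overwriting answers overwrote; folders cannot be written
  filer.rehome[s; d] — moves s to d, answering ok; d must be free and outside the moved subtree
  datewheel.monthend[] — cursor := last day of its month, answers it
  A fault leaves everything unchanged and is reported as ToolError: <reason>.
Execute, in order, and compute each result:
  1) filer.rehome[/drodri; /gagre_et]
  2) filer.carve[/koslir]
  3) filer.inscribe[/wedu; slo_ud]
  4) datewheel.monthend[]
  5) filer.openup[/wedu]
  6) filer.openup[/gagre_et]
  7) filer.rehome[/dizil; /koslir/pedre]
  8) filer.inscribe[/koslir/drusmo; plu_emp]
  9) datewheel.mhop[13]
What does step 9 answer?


·→ filer.rehome(s→/drodri, d→/gagre_et)
·← ok
·→ filer.carve(p→/koslir)
·← ok
·→ filer.inscribe(p→/wedu, c→slo_ud)
·← created
·→ datewheel.monthend()
·← 1759-05-31
·→ filer.openup(p→/wedu)
·← slo_ud
·→ filer.openup(p→/gagre_et)
·← snarn
·→ filer.rehome(s→/dizil, d→/koslir/pedre)
·← ok
·→ filer.inscribe(p→/koslir/drusmo, c→plu_emp)
·← created
·→ datewheel.mhop(n→13)
·← 1760-06-30

Answer: 1760-06-30


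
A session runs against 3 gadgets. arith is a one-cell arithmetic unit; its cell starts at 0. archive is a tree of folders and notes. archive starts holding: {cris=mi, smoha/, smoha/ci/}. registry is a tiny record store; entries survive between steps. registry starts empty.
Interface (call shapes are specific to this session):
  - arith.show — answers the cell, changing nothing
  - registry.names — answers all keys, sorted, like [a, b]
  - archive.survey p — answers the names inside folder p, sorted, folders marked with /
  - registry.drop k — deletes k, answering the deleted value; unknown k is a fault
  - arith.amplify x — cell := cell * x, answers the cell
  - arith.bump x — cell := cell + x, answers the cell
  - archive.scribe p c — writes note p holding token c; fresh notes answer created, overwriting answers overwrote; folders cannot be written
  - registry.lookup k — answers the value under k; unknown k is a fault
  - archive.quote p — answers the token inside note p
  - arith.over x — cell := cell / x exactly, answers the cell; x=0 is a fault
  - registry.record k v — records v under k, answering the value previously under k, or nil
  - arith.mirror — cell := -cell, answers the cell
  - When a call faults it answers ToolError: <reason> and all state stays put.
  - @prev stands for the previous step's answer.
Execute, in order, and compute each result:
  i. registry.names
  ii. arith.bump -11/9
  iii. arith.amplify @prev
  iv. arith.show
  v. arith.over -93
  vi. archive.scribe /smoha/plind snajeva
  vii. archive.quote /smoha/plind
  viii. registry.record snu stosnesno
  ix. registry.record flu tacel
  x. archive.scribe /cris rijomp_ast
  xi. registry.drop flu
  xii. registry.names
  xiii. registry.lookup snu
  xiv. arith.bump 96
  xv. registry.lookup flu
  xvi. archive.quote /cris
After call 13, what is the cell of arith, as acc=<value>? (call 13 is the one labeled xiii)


Answer: acc=-121/7533

Derivation:
I run registry.names, yielding [].
Using arith.bump using -11/9, and observe -11/9.
Next I call arith.amplify using @prev, and get 121/81.
Then arith.show(), and get 121/81.
Then arith.over using -93, giving -121/7533.
Calling archive.scribe using /smoha/plind, snajeva, which returns created.
Using archive.quote using /smoha/plind: snajeva.
Now I run registry.record using snu, stosnesno, — result: nil.
I run registry.record using flu, tacel, and see nil.
Invoking archive.scribe using /cris, rijomp_ast, giving overwrote.
I try registry.drop using flu, and observe tacel.
Next I call registry.names(), and observe [snu].
Calling registry.lookup using snu, and see stosnesno.
Now I run arith.bump using 96, which returns 723047/7533.
Invoking registry.lookup using flu: ToolError: no such key flu.
Then archive.quote using /cris, and see rijomp_ast.


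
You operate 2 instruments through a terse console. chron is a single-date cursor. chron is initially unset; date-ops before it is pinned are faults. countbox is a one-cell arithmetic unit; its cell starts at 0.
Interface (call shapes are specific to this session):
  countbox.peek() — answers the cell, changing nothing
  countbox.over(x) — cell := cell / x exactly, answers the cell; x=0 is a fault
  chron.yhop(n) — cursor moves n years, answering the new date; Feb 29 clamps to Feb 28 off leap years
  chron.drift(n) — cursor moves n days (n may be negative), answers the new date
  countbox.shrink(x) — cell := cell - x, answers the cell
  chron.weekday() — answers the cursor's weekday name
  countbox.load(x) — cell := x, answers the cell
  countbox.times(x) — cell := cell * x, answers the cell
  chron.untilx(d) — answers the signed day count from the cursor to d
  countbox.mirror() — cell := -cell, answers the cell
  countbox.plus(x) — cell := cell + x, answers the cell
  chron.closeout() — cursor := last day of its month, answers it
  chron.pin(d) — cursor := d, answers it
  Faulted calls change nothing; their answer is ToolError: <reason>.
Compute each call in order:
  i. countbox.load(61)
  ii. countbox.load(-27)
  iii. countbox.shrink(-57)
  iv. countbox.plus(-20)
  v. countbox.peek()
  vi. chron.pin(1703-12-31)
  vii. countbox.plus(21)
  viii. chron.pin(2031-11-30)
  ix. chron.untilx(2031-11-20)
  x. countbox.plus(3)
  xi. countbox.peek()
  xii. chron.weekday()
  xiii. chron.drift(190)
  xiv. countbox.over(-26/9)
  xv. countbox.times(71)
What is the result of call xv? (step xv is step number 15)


Answer: -10863/13

Derivation:
-- 1. load(x=61) == 61
-- 2. load(x=-27) == -27
-- 3. shrink(x=-57) == 30
-- 4. plus(x=-20) == 10
-- 5. peek() == 10
-- 6. pin(d=1703-12-31) == 1703-12-31
-- 7. plus(x=21) == 31
-- 8. pin(d=2031-11-30) == 2031-11-30
-- 9. untilx(d=2031-11-20) == -10
-- 10. plus(x=3) == 34
-- 11. peek() == 34
-- 12. weekday() == Sunday
-- 13. drift(n=190) == 2032-06-07
-- 14. over(x=-26/9) == -153/13
-- 15. times(x=71) == -10863/13


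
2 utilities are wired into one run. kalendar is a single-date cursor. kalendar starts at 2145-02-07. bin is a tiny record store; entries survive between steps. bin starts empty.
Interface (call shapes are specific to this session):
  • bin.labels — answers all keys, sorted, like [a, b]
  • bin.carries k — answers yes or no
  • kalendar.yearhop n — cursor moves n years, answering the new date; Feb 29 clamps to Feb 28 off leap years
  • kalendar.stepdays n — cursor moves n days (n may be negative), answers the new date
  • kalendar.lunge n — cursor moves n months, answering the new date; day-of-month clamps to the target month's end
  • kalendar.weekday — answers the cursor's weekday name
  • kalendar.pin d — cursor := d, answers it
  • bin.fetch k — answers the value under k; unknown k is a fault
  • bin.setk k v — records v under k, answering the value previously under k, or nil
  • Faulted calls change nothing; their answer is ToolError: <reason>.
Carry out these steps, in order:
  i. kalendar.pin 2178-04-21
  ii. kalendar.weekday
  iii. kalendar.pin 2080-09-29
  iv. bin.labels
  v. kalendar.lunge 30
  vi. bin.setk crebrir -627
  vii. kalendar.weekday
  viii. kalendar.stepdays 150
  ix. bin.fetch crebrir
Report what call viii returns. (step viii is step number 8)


I try kalendar.pin with d: 2178-04-21, — result: 2178-04-21.
Invoking kalendar.weekday, — result: Tuesday.
I invoke kalendar.pin with d: 2080-09-29, and observe 2080-09-29.
Next I call bin.labels(), and observe [].
I use kalendar.lunge with n: 30, and see 2083-03-29.
I try bin.setk with k: crebrir, v: -627, which returns nil.
I invoke kalendar.weekday(), and observe Monday.
Calling kalendar.stepdays with n: 150, and get 2083-08-26.
Calling bin.fetch with k: crebrir, which returns -627.

Answer: 2083-08-26


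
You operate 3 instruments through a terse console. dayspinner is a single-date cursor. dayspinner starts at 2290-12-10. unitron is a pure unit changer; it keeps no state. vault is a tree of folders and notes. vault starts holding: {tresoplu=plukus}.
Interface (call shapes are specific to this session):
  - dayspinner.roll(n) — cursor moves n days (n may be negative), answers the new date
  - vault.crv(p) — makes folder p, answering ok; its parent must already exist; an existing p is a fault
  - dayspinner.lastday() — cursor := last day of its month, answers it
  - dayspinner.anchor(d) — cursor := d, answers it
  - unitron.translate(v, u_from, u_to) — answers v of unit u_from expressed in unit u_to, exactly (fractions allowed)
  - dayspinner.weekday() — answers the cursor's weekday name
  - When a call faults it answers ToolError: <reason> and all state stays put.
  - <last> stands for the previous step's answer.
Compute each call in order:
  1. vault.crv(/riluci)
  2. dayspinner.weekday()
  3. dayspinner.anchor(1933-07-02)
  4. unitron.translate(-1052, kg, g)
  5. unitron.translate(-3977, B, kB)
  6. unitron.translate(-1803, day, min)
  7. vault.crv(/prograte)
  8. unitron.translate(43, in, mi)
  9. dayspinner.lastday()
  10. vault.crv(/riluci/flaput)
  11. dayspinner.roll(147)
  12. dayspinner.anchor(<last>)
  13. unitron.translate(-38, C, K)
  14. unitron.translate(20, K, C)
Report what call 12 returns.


Answer: 1933-12-25

Derivation:
I invoke vault.crv passing p='/riluci', giving ok.
I call dayspinner.weekday, and observe Wednesday.
I run dayspinner.anchor passing d='1933-07-02', giving 1933-07-02.
I call unitron.translate passing v='-1052', u_from='kg', u_to='g', yielding -1052000.
Invoking unitron.translate passing v='-3977', u_from='B', u_to='kB', and observe -3977/1000.
Calling unitron.translate passing v='-1803', u_from='day', u_to='min', yielding -2596320.
Next I call vault.crv passing p='/prograte', yielding ok.
Using unitron.translate passing v='43', u_from='in', u_to='mi', → 43/63360.
I use dayspinner.lastday(), giving 1933-07-31.
I run vault.crv passing p='/riluci/flaput': ok.
I call dayspinner.roll passing n='147', — result: 1933-12-25.
I call dayspinner.anchor passing d='<last>', and see 1933-12-25.
I call unitron.translate passing v='-38', u_from='C', u_to='K', → 4703/20.
I run unitron.translate passing v='20', u_from='K', u_to='C', which returns -5063/20.
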